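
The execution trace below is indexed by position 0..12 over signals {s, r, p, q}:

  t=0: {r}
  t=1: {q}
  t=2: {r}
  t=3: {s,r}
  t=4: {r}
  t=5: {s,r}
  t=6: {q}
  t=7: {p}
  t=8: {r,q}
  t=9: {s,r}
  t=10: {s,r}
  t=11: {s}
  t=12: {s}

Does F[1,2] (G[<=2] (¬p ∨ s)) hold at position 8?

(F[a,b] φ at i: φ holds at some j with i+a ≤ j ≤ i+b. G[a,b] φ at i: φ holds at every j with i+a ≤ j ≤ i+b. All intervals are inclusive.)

Yes

Check G[<=2] (¬p ∨ s) at each j in [9,10]:
  j=9: holds on [9,11]
  j=10: holds on [10,12]
Found at j=9 → formula holds.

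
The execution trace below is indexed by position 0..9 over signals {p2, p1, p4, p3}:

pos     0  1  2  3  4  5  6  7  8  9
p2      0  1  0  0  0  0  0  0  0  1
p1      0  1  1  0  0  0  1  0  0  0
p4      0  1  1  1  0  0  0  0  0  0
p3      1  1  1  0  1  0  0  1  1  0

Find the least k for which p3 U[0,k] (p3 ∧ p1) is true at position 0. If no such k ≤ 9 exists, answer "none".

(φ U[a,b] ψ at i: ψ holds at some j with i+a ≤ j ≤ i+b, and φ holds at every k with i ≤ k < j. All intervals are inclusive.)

Need earliest j ≥ 0 with (p3 ∧ p1), and p3 at every k in [0,j-1].
  j=0: rhs fails.
  j=1: rhs holds; lhs holds on [0,0]. k = 1.

1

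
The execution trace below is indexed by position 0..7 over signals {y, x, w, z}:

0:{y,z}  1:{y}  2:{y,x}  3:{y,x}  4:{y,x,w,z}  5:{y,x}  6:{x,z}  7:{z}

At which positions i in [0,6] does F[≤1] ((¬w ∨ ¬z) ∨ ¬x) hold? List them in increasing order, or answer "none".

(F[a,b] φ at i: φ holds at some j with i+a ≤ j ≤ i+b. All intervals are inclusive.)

0, 1, 2, 3, 4, 5, 6

Evaluate at each i in [0,6]:
  i=0: ✓ (witness j=0)
  i=1: ✓ (witness j=1)
  i=2: ✓ (witness j=2)
  i=3: ✓ (witness j=3)
  i=4: ✓ (witness j=5)
  i=5: ✓ (witness j=5)
  i=6: ✓ (witness j=6)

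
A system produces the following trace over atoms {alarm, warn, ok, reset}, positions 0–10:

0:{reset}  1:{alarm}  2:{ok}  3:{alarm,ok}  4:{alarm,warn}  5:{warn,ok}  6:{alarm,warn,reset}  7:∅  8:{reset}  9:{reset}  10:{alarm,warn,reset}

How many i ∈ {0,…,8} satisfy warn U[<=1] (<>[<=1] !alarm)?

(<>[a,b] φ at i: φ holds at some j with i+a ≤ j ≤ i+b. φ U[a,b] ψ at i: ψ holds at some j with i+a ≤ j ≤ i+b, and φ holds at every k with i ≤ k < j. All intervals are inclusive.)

8

Evaluate at each i in [0,8]:
  i=0: ✓ (rhs at j=0)
  i=1: ✓ (rhs at j=1)
  i=2: ✓ (rhs at j=2)
  i=3: ✗ (lhs fails at k=3 before rhs at j=4)
  i=4: ✓ (rhs at j=4)
  i=5: ✓ (rhs at j=5)
  i=6: ✓ (rhs at j=6)
  i=7: ✓ (rhs at j=7)
  i=8: ✓ (rhs at j=8)
Positions where it holds: {0, 1, 2, 4, 5, 6, 7, 8} → 8.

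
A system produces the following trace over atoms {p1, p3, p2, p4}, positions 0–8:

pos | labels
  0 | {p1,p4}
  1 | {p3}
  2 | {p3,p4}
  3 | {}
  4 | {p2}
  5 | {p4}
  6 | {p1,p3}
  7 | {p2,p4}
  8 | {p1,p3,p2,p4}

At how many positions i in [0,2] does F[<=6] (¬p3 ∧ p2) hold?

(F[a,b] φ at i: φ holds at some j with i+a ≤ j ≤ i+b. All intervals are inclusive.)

Evaluate at each i in [0,2]:
  i=0: ✓ (witness j=4)
  i=1: ✓ (witness j=4)
  i=2: ✓ (witness j=4)
Positions where it holds: {0, 1, 2} → 3.

3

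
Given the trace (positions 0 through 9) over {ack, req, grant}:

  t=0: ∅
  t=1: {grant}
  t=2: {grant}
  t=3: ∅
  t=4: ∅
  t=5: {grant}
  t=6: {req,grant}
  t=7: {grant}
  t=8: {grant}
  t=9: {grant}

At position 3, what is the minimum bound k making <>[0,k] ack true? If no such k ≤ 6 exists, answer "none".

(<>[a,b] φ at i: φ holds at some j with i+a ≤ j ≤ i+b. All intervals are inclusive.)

Scan j = 3,4,… for ack:
  j=3: fails
  j=4: fails
  j=5: fails
  j=6: fails
  j=7: fails
  j=8: fails
  j=9: fails
No j in [3,9] satisfies it → none.

none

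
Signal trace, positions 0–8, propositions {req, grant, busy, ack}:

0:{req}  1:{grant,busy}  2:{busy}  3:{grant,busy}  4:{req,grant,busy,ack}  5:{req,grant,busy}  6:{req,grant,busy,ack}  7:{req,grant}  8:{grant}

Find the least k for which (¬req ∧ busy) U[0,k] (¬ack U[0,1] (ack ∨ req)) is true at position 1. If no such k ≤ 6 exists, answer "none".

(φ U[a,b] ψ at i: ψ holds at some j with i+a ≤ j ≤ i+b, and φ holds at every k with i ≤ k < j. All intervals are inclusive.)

2

Need earliest j ≥ 1 with (¬ack U[0,1] (ack ∨ req)), and (¬req ∧ busy) at every k in [1,j-1].
  j=1: rhs fails.
  j=2: rhs fails.
  j=3: rhs holds; lhs holds on [1,2]. k = 2.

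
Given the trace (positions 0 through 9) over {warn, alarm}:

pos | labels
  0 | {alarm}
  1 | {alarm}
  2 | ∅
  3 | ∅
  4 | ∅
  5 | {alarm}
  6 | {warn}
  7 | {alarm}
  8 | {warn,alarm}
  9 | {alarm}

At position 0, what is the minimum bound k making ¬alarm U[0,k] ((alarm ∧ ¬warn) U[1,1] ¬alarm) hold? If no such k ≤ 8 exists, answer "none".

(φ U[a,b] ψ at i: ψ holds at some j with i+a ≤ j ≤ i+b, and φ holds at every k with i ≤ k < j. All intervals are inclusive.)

Need earliest j ≥ 0 with ((alarm ∧ ¬warn) U[1,1] ¬alarm), and ¬alarm at every k in [0,j-1].
  j=0: rhs fails.
  j=1: rhs holds but lhs fails at k=0.
  j=2: rhs fails.
  j=3: rhs fails.
  j=4: rhs fails.
  j=5: rhs holds but lhs fails at k=0.
  j=6: rhs fails.
  j=7: rhs fails.
  j=8: rhs fails.
No witness within the range → none.

none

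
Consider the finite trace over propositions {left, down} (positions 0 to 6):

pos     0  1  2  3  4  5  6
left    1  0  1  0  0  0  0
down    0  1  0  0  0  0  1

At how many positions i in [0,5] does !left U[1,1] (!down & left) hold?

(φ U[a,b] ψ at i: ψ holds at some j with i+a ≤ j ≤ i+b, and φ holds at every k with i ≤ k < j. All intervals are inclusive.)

1

Evaluate at each i in [0,5]:
  i=0: ✗ (no rhs in [1,1])
  i=1: ✓ (rhs at j=2; lhs holds on [1,1])
  i=2: ✗ (no rhs in [3,3])
  i=3: ✗ (no rhs in [4,4])
  i=4: ✗ (no rhs in [5,5])
  i=5: ✗ (no rhs in [6,6])
Positions where it holds: {1} → 1.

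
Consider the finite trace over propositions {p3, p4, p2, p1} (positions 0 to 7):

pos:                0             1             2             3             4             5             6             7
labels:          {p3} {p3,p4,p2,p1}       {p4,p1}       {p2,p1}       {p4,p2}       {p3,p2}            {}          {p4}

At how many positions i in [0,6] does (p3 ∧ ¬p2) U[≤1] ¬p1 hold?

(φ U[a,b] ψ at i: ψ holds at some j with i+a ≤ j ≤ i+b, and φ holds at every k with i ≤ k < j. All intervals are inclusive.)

4

Evaluate at each i in [0,6]:
  i=0: ✓ (rhs at j=0)
  i=1: ✗ (no rhs in [1,2])
  i=2: ✗ (no rhs in [2,3])
  i=3: ✗ (lhs fails at k=3 before rhs at j=4)
  i=4: ✓ (rhs at j=4)
  i=5: ✓ (rhs at j=5)
  i=6: ✓ (rhs at j=6)
Positions where it holds: {0, 4, 5, 6} → 4.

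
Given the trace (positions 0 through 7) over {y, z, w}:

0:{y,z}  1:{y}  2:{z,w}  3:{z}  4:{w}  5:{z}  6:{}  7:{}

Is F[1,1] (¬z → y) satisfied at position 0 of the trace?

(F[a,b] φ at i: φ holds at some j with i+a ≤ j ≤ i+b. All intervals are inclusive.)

Check (¬z → y) at each j in [1,1]:
  j=1: true
Found at j=1 → formula holds.

Yes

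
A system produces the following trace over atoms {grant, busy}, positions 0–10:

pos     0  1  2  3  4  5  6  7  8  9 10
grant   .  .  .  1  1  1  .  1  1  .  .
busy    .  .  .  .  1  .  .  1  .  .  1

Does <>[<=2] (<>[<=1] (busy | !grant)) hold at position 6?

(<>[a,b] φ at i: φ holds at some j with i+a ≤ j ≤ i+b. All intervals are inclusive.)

Check <>[<=1] (busy | !grant) at each j in [6,8]:
  j=6: holds (witness at 6)
  j=7: holds (witness at 7)
  j=8: holds (witness at 9)
Found at j=6 → formula holds.

Yes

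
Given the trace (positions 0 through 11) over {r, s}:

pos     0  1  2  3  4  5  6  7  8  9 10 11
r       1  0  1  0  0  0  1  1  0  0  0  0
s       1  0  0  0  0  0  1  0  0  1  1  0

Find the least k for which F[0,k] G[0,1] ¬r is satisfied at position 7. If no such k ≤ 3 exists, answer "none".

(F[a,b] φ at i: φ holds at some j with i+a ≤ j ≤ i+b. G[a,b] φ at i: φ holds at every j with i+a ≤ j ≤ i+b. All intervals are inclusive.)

Scan j = 7,8,… for G[0,1] ¬r:
  j=7: fails
  j=8: holds
First hit at j=8, so smallest k = 8-7 = 1.

1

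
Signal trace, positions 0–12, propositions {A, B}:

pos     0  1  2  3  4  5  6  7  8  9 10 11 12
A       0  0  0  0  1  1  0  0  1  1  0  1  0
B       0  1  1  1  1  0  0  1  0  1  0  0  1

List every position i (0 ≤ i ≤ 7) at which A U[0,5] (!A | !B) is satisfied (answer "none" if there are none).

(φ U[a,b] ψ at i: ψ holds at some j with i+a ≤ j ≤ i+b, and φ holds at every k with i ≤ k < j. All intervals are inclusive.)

Evaluate at each i in [0,7]:
  i=0: ✓ (rhs at j=0)
  i=1: ✓ (rhs at j=1)
  i=2: ✓ (rhs at j=2)
  i=3: ✓ (rhs at j=3)
  i=4: ✓ (rhs at j=5; lhs holds on [4,4])
  i=5: ✓ (rhs at j=5)
  i=6: ✓ (rhs at j=6)
  i=7: ✓ (rhs at j=7)

0, 1, 2, 3, 4, 5, 6, 7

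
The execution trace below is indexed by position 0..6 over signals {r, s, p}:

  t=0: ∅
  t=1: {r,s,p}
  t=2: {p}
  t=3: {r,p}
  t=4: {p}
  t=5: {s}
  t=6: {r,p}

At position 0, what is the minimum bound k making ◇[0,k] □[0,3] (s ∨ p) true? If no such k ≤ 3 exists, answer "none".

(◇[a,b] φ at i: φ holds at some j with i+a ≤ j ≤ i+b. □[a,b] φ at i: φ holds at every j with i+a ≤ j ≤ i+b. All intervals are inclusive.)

1

Scan j = 0,1,… for □[0,3] (s ∨ p):
  j=0: fails
  j=1: holds
First hit at j=1, so smallest k = 1-0 = 1.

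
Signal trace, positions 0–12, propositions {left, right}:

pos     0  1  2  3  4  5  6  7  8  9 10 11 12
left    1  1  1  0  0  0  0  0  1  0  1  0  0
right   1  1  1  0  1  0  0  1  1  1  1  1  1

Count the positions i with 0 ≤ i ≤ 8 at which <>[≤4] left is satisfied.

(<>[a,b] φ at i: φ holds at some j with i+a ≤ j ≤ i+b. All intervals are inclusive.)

Evaluate at each i in [0,8]:
  i=0: ✓ (witness j=0)
  i=1: ✓ (witness j=1)
  i=2: ✓ (witness j=2)
  i=3: ✗ (none in [3,7])
  i=4: ✓ (witness j=8)
  i=5: ✓ (witness j=8)
  i=6: ✓ (witness j=8)
  i=7: ✓ (witness j=8)
  i=8: ✓ (witness j=8)
Positions where it holds: {0, 1, 2, 4, 5, 6, 7, 8} → 8.

8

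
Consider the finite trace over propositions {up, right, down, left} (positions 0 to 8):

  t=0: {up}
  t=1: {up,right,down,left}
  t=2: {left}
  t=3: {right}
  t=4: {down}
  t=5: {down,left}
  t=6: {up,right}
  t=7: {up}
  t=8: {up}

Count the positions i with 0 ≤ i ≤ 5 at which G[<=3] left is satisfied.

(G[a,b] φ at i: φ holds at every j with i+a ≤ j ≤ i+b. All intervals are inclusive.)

Evaluate at each i in [0,5]:
  i=0: ✗ (fails at j=0)
  i=1: ✗ (fails at j=3)
  i=2: ✗ (fails at j=3)
  i=3: ✗ (fails at j=3)
  i=4: ✗ (fails at j=4)
  i=5: ✗ (fails at j=6)
Positions where it holds: {} → 0.

0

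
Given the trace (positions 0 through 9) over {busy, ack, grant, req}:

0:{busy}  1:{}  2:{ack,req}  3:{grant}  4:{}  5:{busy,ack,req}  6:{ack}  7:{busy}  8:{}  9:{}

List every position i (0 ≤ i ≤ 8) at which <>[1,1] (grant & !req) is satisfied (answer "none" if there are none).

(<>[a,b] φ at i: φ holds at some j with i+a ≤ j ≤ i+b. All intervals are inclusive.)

2

Evaluate at each i in [0,8]:
  i=0: ✗ (none in [1,1])
  i=1: ✗ (none in [2,2])
  i=2: ✓ (witness j=3)
  i=3: ✗ (none in [4,4])
  i=4: ✗ (none in [5,5])
  i=5: ✗ (none in [6,6])
  i=6: ✗ (none in [7,7])
  i=7: ✗ (none in [8,8])
  i=8: ✗ (none in [9,9])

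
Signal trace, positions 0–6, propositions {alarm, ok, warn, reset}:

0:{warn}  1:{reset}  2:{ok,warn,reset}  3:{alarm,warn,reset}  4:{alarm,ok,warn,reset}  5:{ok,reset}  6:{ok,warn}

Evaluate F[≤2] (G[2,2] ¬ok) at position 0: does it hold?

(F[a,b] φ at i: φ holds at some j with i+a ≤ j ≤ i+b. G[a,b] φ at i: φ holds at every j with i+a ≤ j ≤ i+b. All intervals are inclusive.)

Yes

Check G[2,2] ¬ok at each j in [0,2]:
  j=0: fails at 2
  j=1: holds on [3,3]
  j=2: fails at 4
Found at j=1 → formula holds.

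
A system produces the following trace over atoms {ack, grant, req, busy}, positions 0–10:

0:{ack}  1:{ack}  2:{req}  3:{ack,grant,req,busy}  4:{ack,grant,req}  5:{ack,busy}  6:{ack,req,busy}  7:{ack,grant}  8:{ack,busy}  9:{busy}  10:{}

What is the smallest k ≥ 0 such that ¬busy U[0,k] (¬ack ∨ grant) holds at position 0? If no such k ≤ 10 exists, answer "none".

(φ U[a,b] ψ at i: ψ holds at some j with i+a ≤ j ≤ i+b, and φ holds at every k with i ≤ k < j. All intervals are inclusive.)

2

Need earliest j ≥ 0 with (¬ack ∨ grant), and ¬busy at every k in [0,j-1].
  j=0: rhs fails.
  j=1: rhs fails.
  j=2: rhs holds; lhs holds on [0,1]. k = 2.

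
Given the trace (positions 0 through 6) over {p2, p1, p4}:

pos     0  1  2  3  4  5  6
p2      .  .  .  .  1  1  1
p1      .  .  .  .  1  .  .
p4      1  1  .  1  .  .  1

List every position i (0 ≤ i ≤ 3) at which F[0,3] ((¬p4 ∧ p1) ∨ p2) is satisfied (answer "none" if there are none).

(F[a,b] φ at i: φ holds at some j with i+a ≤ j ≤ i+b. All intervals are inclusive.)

Evaluate at each i in [0,3]:
  i=0: ✗ (none in [0,3])
  i=1: ✓ (witness j=4)
  i=2: ✓ (witness j=4)
  i=3: ✓ (witness j=4)

1, 2, 3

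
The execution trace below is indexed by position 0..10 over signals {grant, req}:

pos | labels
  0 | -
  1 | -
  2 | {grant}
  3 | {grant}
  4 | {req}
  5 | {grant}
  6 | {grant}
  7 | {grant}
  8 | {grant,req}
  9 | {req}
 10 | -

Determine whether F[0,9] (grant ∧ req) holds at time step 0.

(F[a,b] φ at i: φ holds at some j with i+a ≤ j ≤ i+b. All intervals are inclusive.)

Check (grant ∧ req) at each j in [0,9]:
  j=0: false
  j=1: false
  j=2: false
  j=3: false
  j=4: false
  j=5: false
  j=6: false
  j=7: false
  j=8: true
  j=9: false
Found at j=8 → formula holds.

Yes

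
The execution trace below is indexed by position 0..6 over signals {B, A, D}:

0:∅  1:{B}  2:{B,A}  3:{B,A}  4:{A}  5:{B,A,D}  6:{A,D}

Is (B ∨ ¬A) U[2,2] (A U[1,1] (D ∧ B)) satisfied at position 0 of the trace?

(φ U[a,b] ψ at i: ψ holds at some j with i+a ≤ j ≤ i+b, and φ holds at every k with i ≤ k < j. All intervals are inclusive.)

Need some j in [2,2] with (A U[1,1] (D ∧ B)), and (B ∨ ¬A) at every k in [0,j-1].
  j=2: (A U[1,1] (D ∧ B)) — fails.
No j in the window works → until fails.

False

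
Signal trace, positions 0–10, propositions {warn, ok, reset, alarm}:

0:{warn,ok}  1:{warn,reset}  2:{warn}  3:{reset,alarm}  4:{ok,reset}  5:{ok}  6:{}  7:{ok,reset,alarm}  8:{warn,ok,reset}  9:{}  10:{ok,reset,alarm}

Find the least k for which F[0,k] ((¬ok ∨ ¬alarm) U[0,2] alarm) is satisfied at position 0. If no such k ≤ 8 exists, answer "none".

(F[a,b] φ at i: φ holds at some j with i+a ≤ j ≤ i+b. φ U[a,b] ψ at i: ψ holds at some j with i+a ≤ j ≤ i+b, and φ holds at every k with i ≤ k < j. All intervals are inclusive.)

Scan j = 0,1,… for ((¬ok ∨ ¬alarm) U[0,2] alarm):
  j=0: fails
  j=1: holds
First hit at j=1, so smallest k = 1-0 = 1.

1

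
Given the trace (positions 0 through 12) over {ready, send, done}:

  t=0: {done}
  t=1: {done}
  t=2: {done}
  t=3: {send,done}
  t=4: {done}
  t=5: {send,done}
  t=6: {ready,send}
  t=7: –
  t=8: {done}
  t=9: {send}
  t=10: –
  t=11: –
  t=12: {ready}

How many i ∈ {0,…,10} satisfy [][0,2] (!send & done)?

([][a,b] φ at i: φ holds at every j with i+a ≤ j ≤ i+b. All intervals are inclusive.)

Evaluate at each i in [0,10]:
  i=0: ✓ (all of [0,2])
  i=1: ✗ (fails at j=3)
  i=2: ✗ (fails at j=3)
  i=3: ✗ (fails at j=3)
  i=4: ✗ (fails at j=5)
  i=5: ✗ (fails at j=5)
  i=6: ✗ (fails at j=6)
  i=7: ✗ (fails at j=7)
  i=8: ✗ (fails at j=9)
  i=9: ✗ (fails at j=9)
  i=10: ✗ (fails at j=10)
Positions where it holds: {0} → 1.

1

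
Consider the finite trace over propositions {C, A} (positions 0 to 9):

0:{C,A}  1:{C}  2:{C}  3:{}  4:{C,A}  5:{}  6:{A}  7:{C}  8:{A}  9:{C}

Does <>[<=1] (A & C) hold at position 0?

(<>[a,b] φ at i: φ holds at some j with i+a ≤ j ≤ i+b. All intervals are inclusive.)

Check (A & C) at each j in [0,1]:
  j=0: true
  j=1: false
Found at j=0 → formula holds.

Holds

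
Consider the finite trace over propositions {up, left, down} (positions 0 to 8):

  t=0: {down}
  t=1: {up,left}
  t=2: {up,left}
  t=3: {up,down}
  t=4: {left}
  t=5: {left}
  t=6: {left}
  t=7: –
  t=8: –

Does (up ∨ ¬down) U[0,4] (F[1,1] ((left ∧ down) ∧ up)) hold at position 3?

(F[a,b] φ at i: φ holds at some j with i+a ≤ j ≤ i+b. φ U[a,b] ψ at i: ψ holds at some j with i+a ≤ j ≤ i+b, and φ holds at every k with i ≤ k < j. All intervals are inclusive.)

Need some j in [3,7] with F[1,1] ((left ∧ down) ∧ up), and (up ∨ ¬down) at every k in [3,j-1].
  j=3: F[1,1] ((left ∧ down) ∧ up) — fails (none in [4,4]).
  j=4: F[1,1] ((left ∧ down) ∧ up) — fails (none in [5,5]).
  j=5: F[1,1] ((left ∧ down) ∧ up) — fails (none in [6,6]).
  j=6: F[1,1] ((left ∧ down) ∧ up) — fails (none in [7,7]).
  j=7: F[1,1] ((left ∧ down) ∧ up) — fails (none in [8,8]).
No j in the window works → until fails.

Does not hold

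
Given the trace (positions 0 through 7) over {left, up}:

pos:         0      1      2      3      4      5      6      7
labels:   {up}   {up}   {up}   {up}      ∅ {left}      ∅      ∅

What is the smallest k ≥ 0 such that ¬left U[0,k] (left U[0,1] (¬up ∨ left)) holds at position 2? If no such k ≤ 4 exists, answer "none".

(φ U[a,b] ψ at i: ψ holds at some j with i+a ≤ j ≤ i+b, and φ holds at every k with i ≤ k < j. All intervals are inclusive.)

Need earliest j ≥ 2 with (left U[0,1] (¬up ∨ left)), and ¬left at every k in [2,j-1].
  j=2: rhs fails.
  j=3: rhs fails.
  j=4: rhs holds; lhs holds on [2,3]. k = 2.

2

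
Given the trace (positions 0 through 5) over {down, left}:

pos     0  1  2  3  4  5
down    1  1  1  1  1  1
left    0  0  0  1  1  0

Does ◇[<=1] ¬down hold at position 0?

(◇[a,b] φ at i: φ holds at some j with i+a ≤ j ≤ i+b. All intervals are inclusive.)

Does not hold

Check ¬down at each j in [0,1]:
  j=0: false
  j=1: false
No position in the window satisfies it → formula fails.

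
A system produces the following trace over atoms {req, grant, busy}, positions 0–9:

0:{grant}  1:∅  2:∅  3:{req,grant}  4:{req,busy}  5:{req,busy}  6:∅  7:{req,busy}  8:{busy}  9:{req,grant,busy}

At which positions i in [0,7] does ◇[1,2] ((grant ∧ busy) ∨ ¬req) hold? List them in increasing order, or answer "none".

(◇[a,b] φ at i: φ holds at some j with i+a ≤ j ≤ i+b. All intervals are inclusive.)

Evaluate at each i in [0,7]:
  i=0: ✓ (witness j=1)
  i=1: ✓ (witness j=2)
  i=2: ✗ (none in [3,4])
  i=3: ✗ (none in [4,5])
  i=4: ✓ (witness j=6)
  i=5: ✓ (witness j=6)
  i=6: ✓ (witness j=8)
  i=7: ✓ (witness j=8)

0, 1, 4, 5, 6, 7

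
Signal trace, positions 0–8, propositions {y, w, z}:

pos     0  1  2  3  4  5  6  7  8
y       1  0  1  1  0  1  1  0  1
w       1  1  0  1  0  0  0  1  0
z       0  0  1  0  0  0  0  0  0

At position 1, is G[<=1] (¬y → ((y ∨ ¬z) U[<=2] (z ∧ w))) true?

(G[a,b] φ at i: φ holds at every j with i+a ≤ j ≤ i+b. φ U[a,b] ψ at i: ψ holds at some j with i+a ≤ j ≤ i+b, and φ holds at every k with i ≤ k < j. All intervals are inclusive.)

Check (¬y → ((y ∨ ¬z) U[<=2] (z ∧ w))) at every j in [1,2]:
  j=1: antecedent true; consequent fails → ✗
  j=2: antecedent false → ✓
Fails at j=1 → formula fails.

Does not hold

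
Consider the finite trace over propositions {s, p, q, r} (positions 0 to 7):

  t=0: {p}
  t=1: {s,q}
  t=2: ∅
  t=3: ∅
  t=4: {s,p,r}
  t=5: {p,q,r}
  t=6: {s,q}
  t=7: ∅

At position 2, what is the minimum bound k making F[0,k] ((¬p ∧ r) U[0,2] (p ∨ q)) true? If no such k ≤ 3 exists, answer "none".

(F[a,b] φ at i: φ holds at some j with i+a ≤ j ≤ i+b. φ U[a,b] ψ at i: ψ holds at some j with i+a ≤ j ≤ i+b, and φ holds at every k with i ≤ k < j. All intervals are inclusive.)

Scan j = 2,3,… for ((¬p ∧ r) U[0,2] (p ∨ q)):
  j=2: fails
  j=3: fails
  j=4: holds
First hit at j=4, so smallest k = 4-2 = 2.

2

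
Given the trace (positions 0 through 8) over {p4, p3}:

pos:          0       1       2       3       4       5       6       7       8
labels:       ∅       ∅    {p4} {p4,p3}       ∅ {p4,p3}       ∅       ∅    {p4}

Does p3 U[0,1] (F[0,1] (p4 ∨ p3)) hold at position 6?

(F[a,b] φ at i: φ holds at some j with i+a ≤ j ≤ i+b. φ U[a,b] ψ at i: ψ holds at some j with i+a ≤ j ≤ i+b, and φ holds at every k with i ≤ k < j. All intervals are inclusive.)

No

Need some j in [6,7] with F[0,1] (p4 ∨ p3), and p3 at every k in [6,j-1].
  j=6: F[0,1] (p4 ∨ p3) — fails (none in [6,7]).
  j=7: F[0,1] (p4 ∨ p3) holds, but p3 fails at k=6 → not this j.
No j in the window works → until fails.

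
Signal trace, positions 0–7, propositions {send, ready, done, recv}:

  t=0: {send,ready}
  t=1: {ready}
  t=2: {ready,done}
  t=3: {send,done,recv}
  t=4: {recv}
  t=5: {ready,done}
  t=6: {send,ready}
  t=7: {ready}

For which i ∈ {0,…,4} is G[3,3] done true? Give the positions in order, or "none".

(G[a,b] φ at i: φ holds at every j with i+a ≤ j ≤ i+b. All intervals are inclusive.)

0, 2

Evaluate at each i in [0,4]:
  i=0: ✓ (all of [3,3])
  i=1: ✗ (fails at j=4)
  i=2: ✓ (all of [5,5])
  i=3: ✗ (fails at j=6)
  i=4: ✗ (fails at j=7)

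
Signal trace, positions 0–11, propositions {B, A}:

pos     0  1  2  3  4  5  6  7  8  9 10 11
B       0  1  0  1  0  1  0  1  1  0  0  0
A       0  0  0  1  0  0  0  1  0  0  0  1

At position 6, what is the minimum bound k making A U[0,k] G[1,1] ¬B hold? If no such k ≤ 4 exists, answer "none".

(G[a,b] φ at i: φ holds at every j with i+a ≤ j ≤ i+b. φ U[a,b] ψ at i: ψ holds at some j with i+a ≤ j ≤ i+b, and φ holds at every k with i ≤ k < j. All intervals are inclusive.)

none

Need earliest j ≥ 6 with G[1,1] ¬B, and A at every k in [6,j-1].
  j=6: rhs fails.
  j=7: rhs fails.
  j=8: rhs holds but lhs fails at k=6.
  j=9: rhs holds but lhs fails at k=6.
  j=10: rhs holds but lhs fails at k=6.
No witness within the range → none.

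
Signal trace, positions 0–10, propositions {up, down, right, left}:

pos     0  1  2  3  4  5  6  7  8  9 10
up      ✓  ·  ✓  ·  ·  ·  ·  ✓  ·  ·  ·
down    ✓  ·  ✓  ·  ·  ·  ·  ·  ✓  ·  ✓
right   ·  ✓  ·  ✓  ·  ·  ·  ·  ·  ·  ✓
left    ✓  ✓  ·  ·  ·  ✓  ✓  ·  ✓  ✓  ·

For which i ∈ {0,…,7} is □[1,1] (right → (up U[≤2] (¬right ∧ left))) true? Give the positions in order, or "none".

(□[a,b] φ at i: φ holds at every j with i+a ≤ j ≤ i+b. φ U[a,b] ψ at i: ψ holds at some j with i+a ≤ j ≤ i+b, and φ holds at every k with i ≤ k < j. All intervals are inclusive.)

Evaluate at each i in [0,7]:
  i=0: ✗ (fails at j=1)
  i=1: ✓ (all of [2,2])
  i=2: ✗ (fails at j=3)
  i=3: ✓ (all of [4,4])
  i=4: ✓ (all of [5,5])
  i=5: ✓ (all of [6,6])
  i=6: ✓ (all of [7,7])
  i=7: ✓ (all of [8,8])

1, 3, 4, 5, 6, 7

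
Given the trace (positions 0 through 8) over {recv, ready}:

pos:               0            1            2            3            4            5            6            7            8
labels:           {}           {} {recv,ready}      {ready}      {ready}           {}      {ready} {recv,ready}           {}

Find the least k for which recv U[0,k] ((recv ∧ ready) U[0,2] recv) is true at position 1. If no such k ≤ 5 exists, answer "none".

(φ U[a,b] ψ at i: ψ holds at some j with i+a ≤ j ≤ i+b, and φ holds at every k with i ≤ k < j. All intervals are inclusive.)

Need earliest j ≥ 1 with ((recv ∧ ready) U[0,2] recv), and recv at every k in [1,j-1].
  j=1: rhs fails.
  j=2: rhs holds but lhs fails at k=1.
  j=3: rhs fails.
  j=4: rhs fails.
  j=5: rhs fails.
  j=6: rhs fails.
No witness within the range → none.

none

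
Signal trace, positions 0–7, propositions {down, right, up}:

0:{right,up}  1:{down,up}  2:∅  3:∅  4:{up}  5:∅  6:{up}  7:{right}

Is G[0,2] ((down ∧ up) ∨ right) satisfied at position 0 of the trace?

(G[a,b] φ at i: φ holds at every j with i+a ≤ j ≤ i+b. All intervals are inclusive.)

False

Check ((down ∧ up) ∨ right) at every j in [0,2]:
  j=0: true
  j=1: true
  j=2: false
Fails at j=2 → formula fails.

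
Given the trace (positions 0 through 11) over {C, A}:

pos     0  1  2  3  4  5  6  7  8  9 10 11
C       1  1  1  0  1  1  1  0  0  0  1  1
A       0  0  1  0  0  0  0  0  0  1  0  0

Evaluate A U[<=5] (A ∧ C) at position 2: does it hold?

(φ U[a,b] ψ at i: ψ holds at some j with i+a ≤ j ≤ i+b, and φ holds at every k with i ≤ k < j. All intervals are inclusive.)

Need some j in [2,7] with (A ∧ C), and A at every k in [2,j-1].
  j=2: (A ∧ C) holds; no prefix to check → satisfied.

Yes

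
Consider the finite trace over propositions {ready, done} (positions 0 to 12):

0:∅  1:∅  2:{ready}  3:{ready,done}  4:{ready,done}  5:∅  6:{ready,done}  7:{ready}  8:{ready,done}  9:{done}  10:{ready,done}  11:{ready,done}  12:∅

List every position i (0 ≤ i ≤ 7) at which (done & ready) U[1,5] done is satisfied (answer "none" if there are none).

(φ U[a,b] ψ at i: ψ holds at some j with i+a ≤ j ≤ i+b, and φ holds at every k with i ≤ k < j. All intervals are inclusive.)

3

Evaluate at each i in [0,7]:
  i=0: ✗ (lhs fails at k=0 before rhs at j=3)
  i=1: ✗ (lhs fails at k=1 before rhs at j=3)
  i=2: ✗ (lhs fails at k=2 before rhs at j=3)
  i=3: ✓ (rhs at j=4; lhs holds on [3,3])
  i=4: ✗ (lhs fails at k=5 before rhs at j=6)
  i=5: ✗ (lhs fails at k=5 before rhs at j=6)
  i=6: ✗ (lhs fails at k=7 before rhs at j=8)
  i=7: ✗ (lhs fails at k=7 before rhs at j=8)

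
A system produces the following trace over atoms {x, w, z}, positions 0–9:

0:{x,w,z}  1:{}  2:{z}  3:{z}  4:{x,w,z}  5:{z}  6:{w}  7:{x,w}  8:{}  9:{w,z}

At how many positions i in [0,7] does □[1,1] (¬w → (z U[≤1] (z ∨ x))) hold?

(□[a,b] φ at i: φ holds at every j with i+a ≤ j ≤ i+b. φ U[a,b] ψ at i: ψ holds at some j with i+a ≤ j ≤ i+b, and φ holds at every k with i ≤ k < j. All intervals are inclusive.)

6

Evaluate at each i in [0,7]:
  i=0: ✗ (fails at j=1)
  i=1: ✓ (all of [2,2])
  i=2: ✓ (all of [3,3])
  i=3: ✓ (all of [4,4])
  i=4: ✓ (all of [5,5])
  i=5: ✓ (all of [6,6])
  i=6: ✓ (all of [7,7])
  i=7: ✗ (fails at j=8)
Positions where it holds: {1, 2, 3, 4, 5, 6} → 6.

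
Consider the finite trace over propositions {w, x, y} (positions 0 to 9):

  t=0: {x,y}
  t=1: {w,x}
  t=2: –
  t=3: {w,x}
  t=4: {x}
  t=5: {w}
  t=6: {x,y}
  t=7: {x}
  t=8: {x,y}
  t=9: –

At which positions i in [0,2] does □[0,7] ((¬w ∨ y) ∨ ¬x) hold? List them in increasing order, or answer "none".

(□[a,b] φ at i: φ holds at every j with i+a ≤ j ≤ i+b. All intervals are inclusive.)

none

Evaluate at each i in [0,2]:
  i=0: ✗ (fails at j=1)
  i=1: ✗ (fails at j=1)
  i=2: ✗ (fails at j=3)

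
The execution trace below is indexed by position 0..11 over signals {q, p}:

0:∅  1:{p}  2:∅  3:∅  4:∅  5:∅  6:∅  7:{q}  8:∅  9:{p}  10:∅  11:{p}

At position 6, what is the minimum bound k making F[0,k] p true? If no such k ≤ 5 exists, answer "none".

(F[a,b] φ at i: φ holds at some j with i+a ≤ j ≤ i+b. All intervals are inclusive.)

3

Scan j = 6,7,… for p:
  j=6: fails
  j=7: fails
  j=8: fails
  j=9: holds
First hit at j=9, so smallest k = 9-6 = 3.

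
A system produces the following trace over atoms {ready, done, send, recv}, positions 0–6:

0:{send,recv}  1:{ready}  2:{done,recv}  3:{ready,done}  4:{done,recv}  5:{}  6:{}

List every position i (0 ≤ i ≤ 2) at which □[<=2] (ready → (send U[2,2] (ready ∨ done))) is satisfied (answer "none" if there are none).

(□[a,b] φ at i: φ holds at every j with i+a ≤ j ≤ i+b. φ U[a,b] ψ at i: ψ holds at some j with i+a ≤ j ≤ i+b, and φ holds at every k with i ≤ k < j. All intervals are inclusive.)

Evaluate at each i in [0,2]:
  i=0: ✗ (fails at j=1)
  i=1: ✗ (fails at j=1)
  i=2: ✗ (fails at j=3)

none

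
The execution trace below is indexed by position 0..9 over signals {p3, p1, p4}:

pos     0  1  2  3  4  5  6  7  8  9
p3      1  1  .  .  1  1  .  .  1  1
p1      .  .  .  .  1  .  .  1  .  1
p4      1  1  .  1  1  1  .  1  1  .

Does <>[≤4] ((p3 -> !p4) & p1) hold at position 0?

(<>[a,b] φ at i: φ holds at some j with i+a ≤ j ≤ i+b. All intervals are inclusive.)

Check ((p3 -> !p4) & p1) at each j in [0,4]:
  j=0: false
  j=1: false
  j=2: false
  j=3: false
  j=4: false
No position in the window satisfies it → formula fails.

Does not hold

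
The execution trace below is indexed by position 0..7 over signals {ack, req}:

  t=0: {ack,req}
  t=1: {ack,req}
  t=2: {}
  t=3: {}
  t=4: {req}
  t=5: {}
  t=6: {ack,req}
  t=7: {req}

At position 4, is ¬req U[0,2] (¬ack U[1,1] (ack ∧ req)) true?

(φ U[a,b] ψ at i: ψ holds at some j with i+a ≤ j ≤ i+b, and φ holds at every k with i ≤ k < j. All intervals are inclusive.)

No

Need some j in [4,6] with (¬ack U[1,1] (ack ∧ req)), and ¬req at every k in [4,j-1].
  j=4: (¬ack U[1,1] (ack ∧ req)) — fails.
  j=5: (¬ack U[1,1] (ack ∧ req)) holds, but ¬req fails at k=4 → not this j.
  j=6: (¬ack U[1,1] (ack ∧ req)) — fails.
No j in the window works → until fails.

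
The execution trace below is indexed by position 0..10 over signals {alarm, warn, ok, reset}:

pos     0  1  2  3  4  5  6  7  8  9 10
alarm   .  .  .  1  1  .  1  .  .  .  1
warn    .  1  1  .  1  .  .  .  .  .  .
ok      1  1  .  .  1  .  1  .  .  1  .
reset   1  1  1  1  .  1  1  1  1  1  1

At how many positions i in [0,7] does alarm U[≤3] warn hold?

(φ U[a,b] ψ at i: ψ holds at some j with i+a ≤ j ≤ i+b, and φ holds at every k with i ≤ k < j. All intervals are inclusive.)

4

Evaluate at each i in [0,7]:
  i=0: ✗ (lhs fails at k=0 before rhs at j=1)
  i=1: ✓ (rhs at j=1)
  i=2: ✓ (rhs at j=2)
  i=3: ✓ (rhs at j=4; lhs holds on [3,3])
  i=4: ✓ (rhs at j=4)
  i=5: ✗ (no rhs in [5,8])
  i=6: ✗ (no rhs in [6,9])
  i=7: ✗ (no rhs in [7,10])
Positions where it holds: {1, 2, 3, 4} → 4.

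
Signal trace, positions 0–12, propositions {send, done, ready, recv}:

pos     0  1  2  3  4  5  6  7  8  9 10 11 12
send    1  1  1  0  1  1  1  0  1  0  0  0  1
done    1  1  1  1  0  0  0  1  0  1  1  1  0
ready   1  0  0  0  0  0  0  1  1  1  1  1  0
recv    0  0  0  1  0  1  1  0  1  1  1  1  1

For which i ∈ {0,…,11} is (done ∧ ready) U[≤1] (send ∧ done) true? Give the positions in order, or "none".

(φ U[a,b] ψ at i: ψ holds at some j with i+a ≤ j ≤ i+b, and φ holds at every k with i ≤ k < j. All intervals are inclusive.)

0, 1, 2

Evaluate at each i in [0,11]:
  i=0: ✓ (rhs at j=0)
  i=1: ✓ (rhs at j=1)
  i=2: ✓ (rhs at j=2)
  i=3: ✗ (no rhs in [3,4])
  i=4: ✗ (no rhs in [4,5])
  i=5: ✗ (no rhs in [5,6])
  i=6: ✗ (no rhs in [6,7])
  i=7: ✗ (no rhs in [7,8])
  i=8: ✗ (no rhs in [8,9])
  i=9: ✗ (no rhs in [9,10])
  i=10: ✗ (no rhs in [10,11])
  i=11: ✗ (no rhs in [11,12])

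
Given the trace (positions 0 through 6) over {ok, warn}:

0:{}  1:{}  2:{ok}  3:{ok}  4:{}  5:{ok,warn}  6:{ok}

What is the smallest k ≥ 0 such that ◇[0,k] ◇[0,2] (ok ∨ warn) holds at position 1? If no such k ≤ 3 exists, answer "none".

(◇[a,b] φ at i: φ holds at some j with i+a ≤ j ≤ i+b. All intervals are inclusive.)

Scan j = 1,2,… for ◇[0,2] (ok ∨ warn):
  j=1: holds
First hit at j=1, so smallest k = 1-1 = 0.

0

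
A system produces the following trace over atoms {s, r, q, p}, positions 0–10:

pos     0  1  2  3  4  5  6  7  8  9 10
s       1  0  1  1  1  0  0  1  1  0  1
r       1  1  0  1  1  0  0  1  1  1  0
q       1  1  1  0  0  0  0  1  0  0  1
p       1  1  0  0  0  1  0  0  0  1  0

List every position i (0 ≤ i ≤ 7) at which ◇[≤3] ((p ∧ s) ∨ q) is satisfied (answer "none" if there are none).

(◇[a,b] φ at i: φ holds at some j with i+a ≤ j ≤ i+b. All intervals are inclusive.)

Evaluate at each i in [0,7]:
  i=0: ✓ (witness j=0)
  i=1: ✓ (witness j=1)
  i=2: ✓ (witness j=2)
  i=3: ✗ (none in [3,6])
  i=4: ✓ (witness j=7)
  i=5: ✓ (witness j=7)
  i=6: ✓ (witness j=7)
  i=7: ✓ (witness j=7)

0, 1, 2, 4, 5, 6, 7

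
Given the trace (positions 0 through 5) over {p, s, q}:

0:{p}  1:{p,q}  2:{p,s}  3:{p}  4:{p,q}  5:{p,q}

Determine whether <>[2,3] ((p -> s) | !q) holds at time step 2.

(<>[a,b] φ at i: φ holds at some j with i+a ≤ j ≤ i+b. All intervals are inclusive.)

Does not hold

Check ((p -> s) | !q) at each j in [4,5]:
  j=4: false
  j=5: false
No position in the window satisfies it → formula fails.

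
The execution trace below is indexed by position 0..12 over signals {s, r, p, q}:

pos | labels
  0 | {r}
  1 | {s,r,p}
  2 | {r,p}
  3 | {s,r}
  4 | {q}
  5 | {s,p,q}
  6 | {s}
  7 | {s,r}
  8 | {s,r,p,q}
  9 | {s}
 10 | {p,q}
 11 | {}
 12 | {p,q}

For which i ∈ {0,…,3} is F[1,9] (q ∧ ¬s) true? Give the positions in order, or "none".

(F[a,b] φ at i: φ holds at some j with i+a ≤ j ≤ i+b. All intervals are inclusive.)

Evaluate at each i in [0,3]:
  i=0: ✓ (witness j=4)
  i=1: ✓ (witness j=4)
  i=2: ✓ (witness j=4)
  i=3: ✓ (witness j=4)

0, 1, 2, 3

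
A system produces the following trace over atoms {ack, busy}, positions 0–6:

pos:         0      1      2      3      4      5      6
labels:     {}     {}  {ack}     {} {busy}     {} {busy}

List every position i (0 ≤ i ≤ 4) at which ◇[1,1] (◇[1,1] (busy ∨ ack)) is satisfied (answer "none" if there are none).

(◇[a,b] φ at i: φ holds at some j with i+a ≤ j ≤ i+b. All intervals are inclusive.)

0, 2, 4

Evaluate at each i in [0,4]:
  i=0: ✓ (witness j=1)
  i=1: ✗ (none in [2,2])
  i=2: ✓ (witness j=3)
  i=3: ✗ (none in [4,4])
  i=4: ✓ (witness j=5)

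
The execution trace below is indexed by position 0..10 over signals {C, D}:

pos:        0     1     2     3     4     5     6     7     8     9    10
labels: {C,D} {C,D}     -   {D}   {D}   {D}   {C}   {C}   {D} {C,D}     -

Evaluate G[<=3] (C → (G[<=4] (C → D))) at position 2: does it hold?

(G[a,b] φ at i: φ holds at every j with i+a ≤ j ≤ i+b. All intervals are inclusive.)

Check (C → (G[<=4] (C → D))) at every j in [2,5]:
  j=2: antecedent false → ✓
  j=3: antecedent false → ✓
  j=4: antecedent false → ✓
  j=5: antecedent false → ✓
All positions satisfy it → formula holds.

True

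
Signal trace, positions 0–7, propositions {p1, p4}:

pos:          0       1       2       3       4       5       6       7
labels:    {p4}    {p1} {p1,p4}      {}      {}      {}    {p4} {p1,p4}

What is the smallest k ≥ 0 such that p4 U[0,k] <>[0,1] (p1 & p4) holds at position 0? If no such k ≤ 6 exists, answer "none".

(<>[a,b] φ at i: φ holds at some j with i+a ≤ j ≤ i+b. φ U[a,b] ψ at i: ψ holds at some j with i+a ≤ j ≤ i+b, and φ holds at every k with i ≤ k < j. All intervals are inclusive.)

Need earliest j ≥ 0 with <>[0,1] (p1 & p4), and p4 at every k in [0,j-1].
  j=0: rhs fails.
  j=1: rhs holds; lhs holds on [0,0]. k = 1.

1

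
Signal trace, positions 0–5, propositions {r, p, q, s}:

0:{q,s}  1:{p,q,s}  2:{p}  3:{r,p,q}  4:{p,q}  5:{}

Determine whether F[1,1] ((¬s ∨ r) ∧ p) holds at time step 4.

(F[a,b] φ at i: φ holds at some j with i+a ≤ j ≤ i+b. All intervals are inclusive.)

False

Check ((¬s ∨ r) ∧ p) at each j in [5,5]:
  j=5: false
No position in the window satisfies it → formula fails.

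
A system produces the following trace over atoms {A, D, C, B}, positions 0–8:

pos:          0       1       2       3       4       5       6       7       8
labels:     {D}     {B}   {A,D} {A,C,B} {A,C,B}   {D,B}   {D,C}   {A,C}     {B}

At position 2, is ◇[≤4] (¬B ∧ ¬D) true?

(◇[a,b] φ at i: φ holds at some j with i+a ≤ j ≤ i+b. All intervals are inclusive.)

Check (¬B ∧ ¬D) at each j in [2,6]:
  j=2: false
  j=3: false
  j=4: false
  j=5: false
  j=6: false
No position in the window satisfies it → formula fails.

Does not hold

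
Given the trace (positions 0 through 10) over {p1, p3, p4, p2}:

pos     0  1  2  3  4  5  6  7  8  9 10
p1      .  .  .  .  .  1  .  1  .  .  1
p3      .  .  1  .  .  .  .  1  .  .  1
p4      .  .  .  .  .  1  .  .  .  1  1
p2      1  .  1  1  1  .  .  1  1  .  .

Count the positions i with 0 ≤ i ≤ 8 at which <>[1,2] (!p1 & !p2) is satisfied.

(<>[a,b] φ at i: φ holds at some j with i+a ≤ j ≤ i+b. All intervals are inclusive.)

Evaluate at each i in [0,8]:
  i=0: ✓ (witness j=1)
  i=1: ✗ (none in [2,3])
  i=2: ✗ (none in [3,4])
  i=3: ✗ (none in [4,5])
  i=4: ✓ (witness j=6)
  i=5: ✓ (witness j=6)
  i=6: ✗ (none in [7,8])
  i=7: ✓ (witness j=9)
  i=8: ✓ (witness j=9)
Positions where it holds: {0, 4, 5, 7, 8} → 5.

5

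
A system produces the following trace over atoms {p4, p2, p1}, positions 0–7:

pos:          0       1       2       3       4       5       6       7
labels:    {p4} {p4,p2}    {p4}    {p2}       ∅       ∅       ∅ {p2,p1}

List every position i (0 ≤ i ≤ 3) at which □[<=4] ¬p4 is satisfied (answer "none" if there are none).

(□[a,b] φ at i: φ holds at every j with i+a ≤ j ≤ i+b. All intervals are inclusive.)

Evaluate at each i in [0,3]:
  i=0: ✗ (fails at j=0)
  i=1: ✗ (fails at j=1)
  i=2: ✗ (fails at j=2)
  i=3: ✓ (all of [3,7])

3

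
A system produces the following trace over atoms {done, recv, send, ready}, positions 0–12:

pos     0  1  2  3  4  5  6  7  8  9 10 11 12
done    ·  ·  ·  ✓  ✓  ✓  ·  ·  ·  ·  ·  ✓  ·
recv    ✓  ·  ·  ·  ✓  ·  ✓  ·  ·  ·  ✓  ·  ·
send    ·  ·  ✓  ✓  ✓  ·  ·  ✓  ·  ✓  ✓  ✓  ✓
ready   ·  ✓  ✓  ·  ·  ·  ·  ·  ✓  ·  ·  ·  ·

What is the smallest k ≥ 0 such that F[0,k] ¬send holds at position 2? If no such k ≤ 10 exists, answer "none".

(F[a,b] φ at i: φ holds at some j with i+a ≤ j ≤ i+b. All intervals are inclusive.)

3

Scan j = 2,3,… for ¬send:
  j=2: fails
  j=3: fails
  j=4: fails
  j=5: holds
First hit at j=5, so smallest k = 5-2 = 3.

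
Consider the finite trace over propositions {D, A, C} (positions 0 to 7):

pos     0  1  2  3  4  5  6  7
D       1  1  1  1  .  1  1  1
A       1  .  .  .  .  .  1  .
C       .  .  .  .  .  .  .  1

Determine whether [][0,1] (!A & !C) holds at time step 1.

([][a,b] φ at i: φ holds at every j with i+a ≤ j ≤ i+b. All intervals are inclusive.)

True

Check (!A & !C) at every j in [1,2]:
  j=1: true
  j=2: true
All positions satisfy it → formula holds.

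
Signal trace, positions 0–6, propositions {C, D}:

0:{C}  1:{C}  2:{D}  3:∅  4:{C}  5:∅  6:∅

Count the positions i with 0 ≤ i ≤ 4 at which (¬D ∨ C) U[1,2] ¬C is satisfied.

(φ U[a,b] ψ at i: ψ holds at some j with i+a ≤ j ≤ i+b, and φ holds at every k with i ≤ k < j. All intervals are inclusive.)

4

Evaluate at each i in [0,4]:
  i=0: ✓ (rhs at j=2; lhs holds on [0,1])
  i=1: ✓ (rhs at j=2; lhs holds on [1,1])
  i=2: ✗ (lhs fails at k=2 before rhs at j=3)
  i=3: ✓ (rhs at j=5; lhs holds on [3,4])
  i=4: ✓ (rhs at j=5; lhs holds on [4,4])
Positions where it holds: {0, 1, 3, 4} → 4.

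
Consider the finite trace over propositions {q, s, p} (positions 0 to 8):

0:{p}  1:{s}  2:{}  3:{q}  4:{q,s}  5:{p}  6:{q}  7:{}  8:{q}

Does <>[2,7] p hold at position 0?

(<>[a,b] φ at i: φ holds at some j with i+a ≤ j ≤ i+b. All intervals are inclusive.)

Check p at each j in [2,7]:
  j=2: false
  j=3: false
  j=4: false
  j=5: true
  j=6: false
  j=7: false
Found at j=5 → formula holds.

True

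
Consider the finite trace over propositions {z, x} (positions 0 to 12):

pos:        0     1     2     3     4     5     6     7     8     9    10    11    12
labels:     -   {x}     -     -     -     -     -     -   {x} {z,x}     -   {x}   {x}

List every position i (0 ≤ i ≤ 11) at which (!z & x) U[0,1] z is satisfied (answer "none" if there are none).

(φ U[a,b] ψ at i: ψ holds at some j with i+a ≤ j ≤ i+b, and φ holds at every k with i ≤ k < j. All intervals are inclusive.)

8, 9

Evaluate at each i in [0,11]:
  i=0: ✗ (no rhs in [0,1])
  i=1: ✗ (no rhs in [1,2])
  i=2: ✗ (no rhs in [2,3])
  i=3: ✗ (no rhs in [3,4])
  i=4: ✗ (no rhs in [4,5])
  i=5: ✗ (no rhs in [5,6])
  i=6: ✗ (no rhs in [6,7])
  i=7: ✗ (no rhs in [7,8])
  i=8: ✓ (rhs at j=9; lhs holds on [8,8])
  i=9: ✓ (rhs at j=9)
  i=10: ✗ (no rhs in [10,11])
  i=11: ✗ (no rhs in [11,12])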